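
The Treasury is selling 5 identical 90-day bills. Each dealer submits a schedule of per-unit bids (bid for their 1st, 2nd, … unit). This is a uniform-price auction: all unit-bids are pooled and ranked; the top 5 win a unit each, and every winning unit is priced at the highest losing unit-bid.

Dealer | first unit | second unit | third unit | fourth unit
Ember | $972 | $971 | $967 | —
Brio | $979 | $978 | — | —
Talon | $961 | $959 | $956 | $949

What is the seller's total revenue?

All unit-bids, highest first — top 5: 979 (Brio-1), 978 (Brio-2), 972 (Ember-1), 971 (Ember-2), 967 (Ember-3)
The (k+1)-th unit-bid is $961.
Allocation: Brio 2, Ember 3. Every unit priced at $961.
Revenue = 5 × 961 = $4,805.

Total revenue: $4,805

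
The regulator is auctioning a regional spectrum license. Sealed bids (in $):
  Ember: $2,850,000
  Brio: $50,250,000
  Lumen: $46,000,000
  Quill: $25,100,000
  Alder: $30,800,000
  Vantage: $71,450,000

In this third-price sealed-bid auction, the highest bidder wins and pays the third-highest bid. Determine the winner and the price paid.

Third-price sealed-bid auction: the highest bidder wins and pays the third-highest bid.
Bids in order: 71,450,000 (Vantage) > 50,250,000 (Brio) > 46,000,000 (Lumen) > 30,800,000 (Alder) > 25,100,000 (Quill) > 2,850,000 (Ember)
Vantage wins; payment is bid #3 in the ranking = $46,000,000.

Vantage pays $46,000,000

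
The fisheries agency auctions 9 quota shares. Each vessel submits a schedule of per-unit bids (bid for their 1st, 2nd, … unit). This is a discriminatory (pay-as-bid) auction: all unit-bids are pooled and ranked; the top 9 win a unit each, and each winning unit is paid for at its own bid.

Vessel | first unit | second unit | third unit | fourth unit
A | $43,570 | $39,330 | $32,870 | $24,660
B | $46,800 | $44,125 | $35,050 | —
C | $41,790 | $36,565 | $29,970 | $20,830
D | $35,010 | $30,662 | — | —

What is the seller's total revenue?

Total revenue: $355,110

All unit-bids, highest first — top 9: 46,800 (B-1), 44,125 (B-2), 43,570 (A-1), 41,790 (C-1), 39,330 (A-2), 36,565 (C-2), 35,050 (B-3), 35,010 (D-1), 32,870 (A-3)
Next rejected bid: $30,662 (not a price — pay-as-bid).
Each winning unit pays its own bid.
Revenue = 46,800 + 44,125 + 43,570 + 41,790 + 39,330 + 36,565 + 35,050 + 35,010 + 32,870 = $355,110.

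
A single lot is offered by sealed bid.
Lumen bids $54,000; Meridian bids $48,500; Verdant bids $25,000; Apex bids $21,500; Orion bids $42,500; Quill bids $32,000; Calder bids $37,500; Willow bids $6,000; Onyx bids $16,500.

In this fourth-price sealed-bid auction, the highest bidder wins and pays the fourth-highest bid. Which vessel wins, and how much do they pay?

Fourth-price sealed-bid auction: the highest bidder wins and pays the fourth-highest bid.
Sorting bids: 54,000 (Lumen) > 48,500 (Meridian) > 42,500 (Orion) > 37,500 (Calder) > 32,000 (Quill) > 25,000 (Verdant) > …
Lumen wins; payment is bid #4 in the ranking = $37,500.

Lumen pays $37,500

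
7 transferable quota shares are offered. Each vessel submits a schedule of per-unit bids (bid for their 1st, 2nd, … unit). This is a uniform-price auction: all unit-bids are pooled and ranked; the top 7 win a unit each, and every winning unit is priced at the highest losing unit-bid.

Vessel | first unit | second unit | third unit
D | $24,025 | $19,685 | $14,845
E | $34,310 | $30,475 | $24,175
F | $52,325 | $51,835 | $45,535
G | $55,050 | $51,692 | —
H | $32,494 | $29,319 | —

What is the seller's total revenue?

Merging the schedules and taking the best 7: 55,050 (G-1), 52,325 (F-1), 51,835 (F-2), 51,692 (G-2), 45,535 (F-3), 34,310 (E-1), 32,494 (H-1)
The (k+1)-th unit-bid is $30,475.
Allocation: E 1, F 3, G 2, H 1. Every unit priced at $30,475.
Revenue = 7 × 30,475 = $213,325.

Total revenue: $213,325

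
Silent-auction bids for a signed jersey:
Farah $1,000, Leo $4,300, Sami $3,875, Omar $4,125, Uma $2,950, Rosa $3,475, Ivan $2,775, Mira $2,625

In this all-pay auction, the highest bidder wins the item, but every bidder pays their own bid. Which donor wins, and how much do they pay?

Leo pays $4,300

Sorting bids: 4,300 (Leo) > 4,125 (Omar) > 3,875 (Sami) > 3,475 (Rosa) > 2,950 (Uma) > 2,775 (Ivan) > …
Leo is highest and takes the item; every bidder forfeits their bid.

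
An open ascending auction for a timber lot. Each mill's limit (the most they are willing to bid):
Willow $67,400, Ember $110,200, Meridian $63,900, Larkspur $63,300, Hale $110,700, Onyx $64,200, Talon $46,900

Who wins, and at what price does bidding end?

Rule: the price rises until one bidder remains; the winner pays the price at which the last rival dropped out.
Limits in order: 110,700 (Hale) > 110,200 (Ember) > 67,400 (Willow) > 64,200 (Onyx) > 63,900 (Meridian) > 63,300 (Larkspur) > …
Ember is the last rival to drop out, at $110,200; Hale remains and wins at that price.

Hale wins at $110,200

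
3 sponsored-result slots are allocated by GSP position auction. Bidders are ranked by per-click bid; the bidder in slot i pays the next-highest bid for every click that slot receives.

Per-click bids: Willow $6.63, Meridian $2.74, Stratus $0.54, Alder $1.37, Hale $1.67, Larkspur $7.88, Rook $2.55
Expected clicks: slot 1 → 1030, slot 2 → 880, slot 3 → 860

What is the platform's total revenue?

Ranked by bid: $7.88 (Larkspur) > $6.63 (Willow) > $2.74 (Meridian) > $2.55 (Rook) > …
Slot 1: Larkspur pays $6.63 × 1030 = $6828.90
Slot 2: Willow pays $2.74 × 880 = $2411.20
Slot 3: Meridian pays $2.55 × 860 = $2193.00
Total = $11433.10

Total revenue: $11433.10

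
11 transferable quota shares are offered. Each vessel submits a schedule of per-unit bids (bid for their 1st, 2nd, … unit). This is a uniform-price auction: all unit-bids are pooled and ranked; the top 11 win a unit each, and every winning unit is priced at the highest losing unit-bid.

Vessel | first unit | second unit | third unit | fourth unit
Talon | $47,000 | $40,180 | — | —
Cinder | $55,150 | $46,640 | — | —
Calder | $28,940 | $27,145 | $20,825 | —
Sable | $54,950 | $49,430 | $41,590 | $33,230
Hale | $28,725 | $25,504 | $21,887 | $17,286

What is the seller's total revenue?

Total revenue: $280,544

All unit-bids, highest first — top 11: 55,150 (Cinder-1), 54,950 (Sable-1), 49,430 (Sable-2), 47,000 (Talon-1), 46,640 (Cinder-2), 41,590 (Sable-3), 40,180 (Talon-2), 33,230 (Sable-4), 28,940 (Calder-1), 28,725 (Hale-1), 27,145 (Calder-2)
Highest rejected unit-bid = $25,504.
Allocation: Calder 2, Cinder 2, Hale 1, Sable 4, Talon 2. Every unit priced at $25,504.
Revenue = 11 × 25,504 = $280,544.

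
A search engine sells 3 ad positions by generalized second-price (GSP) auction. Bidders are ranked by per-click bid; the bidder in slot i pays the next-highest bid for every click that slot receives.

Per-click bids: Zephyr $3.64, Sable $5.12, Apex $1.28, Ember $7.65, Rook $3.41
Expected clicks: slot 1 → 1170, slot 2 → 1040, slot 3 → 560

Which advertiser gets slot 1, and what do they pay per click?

Ranked by bid: $7.65 (Ember) > $5.12 (Sable) > $3.64 (Zephyr) > $3.41 (Rook) > …
Slot 1 goes to the first-ranked bidder, Ember, who pays the next bid down: $5.12/click.

Ember; $5.12 per click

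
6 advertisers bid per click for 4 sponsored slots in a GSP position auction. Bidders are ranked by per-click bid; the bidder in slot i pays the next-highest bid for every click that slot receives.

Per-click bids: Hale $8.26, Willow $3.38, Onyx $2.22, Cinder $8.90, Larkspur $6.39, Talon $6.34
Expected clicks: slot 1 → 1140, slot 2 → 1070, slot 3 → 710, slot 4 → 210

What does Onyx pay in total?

Onyx pays $0.00

Ranked by bid: $8.90 (Cinder) > $8.26 (Hale) > $6.39 (Larkspur) > $6.34 (Talon) > $3.38 (Willow) > …
Onyx ranks below slot 4 → no slot, pays nothing.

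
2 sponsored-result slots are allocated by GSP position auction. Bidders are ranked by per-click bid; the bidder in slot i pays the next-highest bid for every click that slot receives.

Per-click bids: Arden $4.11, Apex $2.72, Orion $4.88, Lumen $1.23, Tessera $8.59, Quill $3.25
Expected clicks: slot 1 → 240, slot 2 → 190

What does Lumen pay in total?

Sorting advertisers: $8.59 (Tessera) > $4.88 (Orion) > $4.11 (Arden) > …
Lumen ranks below slot 2 → no slot, pays nothing.

Lumen pays $0.00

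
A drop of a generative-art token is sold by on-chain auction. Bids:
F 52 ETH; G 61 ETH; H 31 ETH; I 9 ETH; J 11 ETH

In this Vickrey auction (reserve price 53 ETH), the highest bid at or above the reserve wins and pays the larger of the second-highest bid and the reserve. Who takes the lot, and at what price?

Sorting bids: 61 (G) > 52 (F) > 31 (H) > 11 (J) > 9 (I)
Highest eligible bid: G at 61 ETH.
Second-highest bid 52 ETH is below the reserve 53 ETH, so the reserve binds → payment 53 ETH.

G pays 53 ETH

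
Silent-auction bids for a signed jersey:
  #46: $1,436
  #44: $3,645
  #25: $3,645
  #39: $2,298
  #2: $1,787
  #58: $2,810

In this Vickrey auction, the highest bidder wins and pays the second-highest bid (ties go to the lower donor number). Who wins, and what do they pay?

#25 pays $3,645

Bids in order: 3,645 (#25) > 3,645 (#44) > 2,810 (#58) > 2,298 (#39) > 1,787 (#2) > 1,436 (#46)
#25 and #44 tie at $3,645; tie-break gives it to #25.
Second-price: #25 pays #44's bid of $3,645.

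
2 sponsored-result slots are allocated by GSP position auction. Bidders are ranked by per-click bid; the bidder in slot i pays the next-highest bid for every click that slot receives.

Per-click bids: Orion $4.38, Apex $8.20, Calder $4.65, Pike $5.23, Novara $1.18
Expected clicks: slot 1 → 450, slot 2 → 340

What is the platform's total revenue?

Total revenue: $3934.50

Per-click bids in order: $8.20 (Apex) > $5.23 (Pike) > $4.65 (Calder) > …
Slot 1: Apex pays $5.23 × 450 = $2353.50
Slot 2: Pike pays $4.65 × 340 = $1581.00
Total = $3934.50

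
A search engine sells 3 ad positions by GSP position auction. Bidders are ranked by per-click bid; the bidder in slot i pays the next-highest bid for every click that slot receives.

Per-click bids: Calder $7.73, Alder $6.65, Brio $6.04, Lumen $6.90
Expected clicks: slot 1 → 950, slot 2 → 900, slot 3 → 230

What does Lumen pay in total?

Lumen pays $5985.00

Per-click bids in order: $7.73 (Calder) > $6.90 (Lumen) > $6.65 (Alder) > $6.04 (Brio)
Lumen holds slot 2 → pays next bid $6.65 × 900 clicks = $5985.00.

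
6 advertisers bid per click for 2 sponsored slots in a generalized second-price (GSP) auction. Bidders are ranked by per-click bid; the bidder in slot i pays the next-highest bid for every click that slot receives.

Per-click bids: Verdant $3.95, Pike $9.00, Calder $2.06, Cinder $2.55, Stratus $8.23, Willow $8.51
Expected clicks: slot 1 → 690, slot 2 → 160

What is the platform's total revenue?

Total revenue: $7188.70

Sorting advertisers: $9.00 (Pike) > $8.51 (Willow) > $8.23 (Stratus) > …
Slot 1: Pike pays $8.51 × 690 = $5871.90
Slot 2: Willow pays $8.23 × 160 = $1316.80
Total = $7188.70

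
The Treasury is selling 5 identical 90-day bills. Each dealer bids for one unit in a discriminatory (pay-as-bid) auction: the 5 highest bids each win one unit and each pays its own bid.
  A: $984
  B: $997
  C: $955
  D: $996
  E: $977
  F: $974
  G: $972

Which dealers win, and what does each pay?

Ordering the bids: 997 (B), 996 (D), 984 (A), 977 (E), 974 (F), 972 (G), 955 (C)
Winners (5 units): B, D, A, E, F.
Each winner pays its own bid: B $997, D $996, A $984, E $977, F $974.

B $997, D $996, A $984, E $977, F $974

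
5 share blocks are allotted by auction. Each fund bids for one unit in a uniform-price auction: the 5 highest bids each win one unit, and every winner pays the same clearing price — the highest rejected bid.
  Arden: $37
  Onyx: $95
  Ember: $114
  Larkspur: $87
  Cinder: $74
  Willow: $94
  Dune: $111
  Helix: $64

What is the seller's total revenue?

Bids ranked high→low: 114 (Ember), 111 (Dune), 95 (Onyx), 94 (Willow), 87 (Larkspur), 74 (Cinder), 64 (Helix), …
Winners (5 units): Ember, Dune, Onyx, Willow, Larkspur.
Highest unsuccessful bid: $74 → clearing price.
Total revenue = 5 × $74 = $370.

Total revenue: $370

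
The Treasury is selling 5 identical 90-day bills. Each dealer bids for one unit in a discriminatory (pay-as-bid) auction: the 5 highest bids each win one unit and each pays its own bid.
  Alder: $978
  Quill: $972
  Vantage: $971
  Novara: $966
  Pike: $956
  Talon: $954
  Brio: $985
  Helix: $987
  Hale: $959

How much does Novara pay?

Bids ranked high→low: 987 (Helix), 985 (Brio), 978 (Alder), 972 (Quill), 971 (Vantage), 966 (Novara), 959 (Hale), …
Top 5: Helix, Brio, Alder, Quill, Vantage.
Novara does not win → $0.

Novara pays $0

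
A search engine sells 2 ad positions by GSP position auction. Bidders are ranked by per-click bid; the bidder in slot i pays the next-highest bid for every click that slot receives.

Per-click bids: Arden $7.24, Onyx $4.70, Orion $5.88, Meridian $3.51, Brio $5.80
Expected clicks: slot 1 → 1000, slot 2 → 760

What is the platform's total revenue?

Ranked by bid: $7.24 (Arden) > $5.88 (Orion) > $5.80 (Brio) > …
Slot 1: Arden pays $5.88 × 1000 = $5880.00
Slot 2: Orion pays $5.80 × 760 = $4408.00
Total = $10288.00

Total revenue: $10288.00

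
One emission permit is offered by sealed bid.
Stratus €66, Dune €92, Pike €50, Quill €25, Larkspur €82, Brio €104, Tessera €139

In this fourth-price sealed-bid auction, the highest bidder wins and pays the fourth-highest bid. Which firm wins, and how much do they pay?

Fourth-price sealed-bid auction: the highest bidder wins and pays the fourth-highest bid.
Bids in order: 139 (Tessera) > 104 (Brio) > 92 (Dune) > 82 (Larkspur) > 66 (Stratus) > 50 (Pike) > …
Tessera is highest; pays the fourth-highest bid, €82.

Tessera pays €82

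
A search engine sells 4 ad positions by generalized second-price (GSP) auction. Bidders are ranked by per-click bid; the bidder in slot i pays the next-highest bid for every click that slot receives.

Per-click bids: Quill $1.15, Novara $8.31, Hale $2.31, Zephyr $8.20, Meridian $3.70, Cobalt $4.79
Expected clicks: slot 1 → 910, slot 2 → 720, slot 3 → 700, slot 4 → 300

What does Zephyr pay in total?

Zephyr pays $3448.80

Ranked by bid: $8.31 (Novara) > $8.20 (Zephyr) > $4.79 (Cobalt) > $3.70 (Meridian) > $2.31 (Hale) > …
Zephyr holds slot 2 → pays next bid $4.79 × 720 clicks = $3448.80.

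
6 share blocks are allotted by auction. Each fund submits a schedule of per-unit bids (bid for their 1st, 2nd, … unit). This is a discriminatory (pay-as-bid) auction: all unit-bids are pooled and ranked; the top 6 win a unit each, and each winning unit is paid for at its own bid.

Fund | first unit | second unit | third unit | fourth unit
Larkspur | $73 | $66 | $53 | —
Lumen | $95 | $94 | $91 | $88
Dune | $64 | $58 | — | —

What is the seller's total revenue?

Total revenue: $507

Merging the schedules and taking the best 6: 95 (Lumen-1), 94 (Lumen-2), 91 (Lumen-3), 88 (Lumen-4), 73 (Larkspur-1), 66 (Larkspur-2)
Next rejected bid: $64 (not a price — pay-as-bid).
Each winning unit pays its own bid.
Revenue = 95 + 94 + 91 + 88 + 73 + 66 = $507.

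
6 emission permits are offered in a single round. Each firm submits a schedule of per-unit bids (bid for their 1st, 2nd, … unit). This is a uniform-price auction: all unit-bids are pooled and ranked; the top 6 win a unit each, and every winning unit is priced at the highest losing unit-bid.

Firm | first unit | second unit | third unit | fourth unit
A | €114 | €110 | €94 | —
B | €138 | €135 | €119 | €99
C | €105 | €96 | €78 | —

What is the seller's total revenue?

Total revenue: €594

All unit-bids, highest first — top 6: 138 (B-1), 135 (B-2), 119 (B-3), 114 (A-1), 110 (A-2), 105 (C-1)
Highest rejected unit-bid = €99.
Allocation: A 2, B 3, C 1. Every unit priced at €99.
Revenue = 6 × 99 = €594.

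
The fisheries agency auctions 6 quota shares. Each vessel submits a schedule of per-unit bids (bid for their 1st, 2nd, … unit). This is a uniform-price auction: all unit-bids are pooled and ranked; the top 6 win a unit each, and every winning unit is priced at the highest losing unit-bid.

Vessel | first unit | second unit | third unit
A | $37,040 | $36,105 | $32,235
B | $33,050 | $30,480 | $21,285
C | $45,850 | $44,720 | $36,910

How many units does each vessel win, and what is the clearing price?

A 2, B 1, C 3; clearing price $32,235

All unit-bids, highest first — top 6: 45,850 (C-1), 44,720 (C-2), 37,040 (A-1), 36,910 (C-3), 36,105 (A-2), 33,050 (B-1)
The (k+1)-th unit-bid is $32,235.
Allocation: A 2, B 1, C 3.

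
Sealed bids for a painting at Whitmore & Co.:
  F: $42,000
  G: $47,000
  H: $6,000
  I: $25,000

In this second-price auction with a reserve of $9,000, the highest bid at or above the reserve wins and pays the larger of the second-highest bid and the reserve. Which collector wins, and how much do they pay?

G pays $42,000

Rule: the highest bid at or above the reserve wins and pays the larger of the second-highest bid and the reserve.
Sorting bids: 47,000 (G) > 42,000 (F) > 25,000 (I) > 6,000 (H)
G has the top bid at or above the reserve ($47,000).
max(second-highest $42,000, reserve $9,000) = $42,000; the reserve does not bind.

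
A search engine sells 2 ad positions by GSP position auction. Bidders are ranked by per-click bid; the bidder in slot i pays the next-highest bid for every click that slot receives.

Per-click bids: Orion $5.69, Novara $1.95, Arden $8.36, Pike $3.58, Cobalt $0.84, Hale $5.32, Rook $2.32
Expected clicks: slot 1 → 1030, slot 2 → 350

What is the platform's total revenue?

Total revenue: $7722.70

Ranked by bid: $8.36 (Arden) > $5.69 (Orion) > $5.32 (Hale) > …
Slot 1: Arden pays $5.69 × 1030 = $5860.70
Slot 2: Orion pays $5.32 × 350 = $1862.00
Total = $7722.70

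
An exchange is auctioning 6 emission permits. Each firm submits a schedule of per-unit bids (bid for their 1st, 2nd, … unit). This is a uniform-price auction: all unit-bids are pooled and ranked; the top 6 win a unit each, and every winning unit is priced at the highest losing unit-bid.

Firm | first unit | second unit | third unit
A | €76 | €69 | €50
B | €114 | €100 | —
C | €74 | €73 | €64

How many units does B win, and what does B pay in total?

All unit-bids, highest first — top 6: 114 (B-1), 100 (B-2), 76 (A-1), 74 (C-1), 73 (C-2), 69 (A-2)
First bid not allocated: €64.
B wins 2 unit(s) at €64 each.

B: 2 units, pays €128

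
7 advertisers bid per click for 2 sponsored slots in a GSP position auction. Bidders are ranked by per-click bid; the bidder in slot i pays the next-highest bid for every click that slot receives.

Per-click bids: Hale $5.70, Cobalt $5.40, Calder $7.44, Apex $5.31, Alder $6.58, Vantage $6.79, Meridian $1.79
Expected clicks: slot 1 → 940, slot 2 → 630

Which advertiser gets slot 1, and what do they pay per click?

Calder; $6.79 per click

Ranked by bid: $7.44 (Calder) > $6.79 (Vantage) > $6.58 (Alder) > …
Slot 1 goes to the first-ranked bidder, Calder, who pays the next bid down: $6.79/click.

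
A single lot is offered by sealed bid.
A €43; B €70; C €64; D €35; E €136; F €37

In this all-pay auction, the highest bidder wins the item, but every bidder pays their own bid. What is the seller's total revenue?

Bids ranked: 136 (E) > 70 (B) > 64 (C) > 43 (A) > 37 (F) > 35 (D)
E wins with the top bid; all bids are sunk regardless.
Every bidder forfeits their bid regardless of winning.
Revenue = 43 + 70 + 64 + 35 + 136 + 37 = €385.

Total revenue: €385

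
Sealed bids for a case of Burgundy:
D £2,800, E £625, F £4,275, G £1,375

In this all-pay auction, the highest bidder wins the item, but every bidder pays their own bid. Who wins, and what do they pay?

Bids in order: 4,275 (F) > 2,800 (D) > 1,375 (G) > 625 (E)
F is highest and takes the item; every bidder forfeits their bid.

F pays £4,275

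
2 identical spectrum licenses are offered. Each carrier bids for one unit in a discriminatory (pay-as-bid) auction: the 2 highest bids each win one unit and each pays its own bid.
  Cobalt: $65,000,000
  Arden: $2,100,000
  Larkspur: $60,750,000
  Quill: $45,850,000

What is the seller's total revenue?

Sorting: 65,000,000 (Cobalt), 60,750,000 (Larkspur), 45,850,000 (Quill), 2,100,000 (Arden)
Top 2: Cobalt, Larkspur.
Total revenue = 65,000,000 + 60,750,000 = $125,750,000.

Total revenue: $125,750,000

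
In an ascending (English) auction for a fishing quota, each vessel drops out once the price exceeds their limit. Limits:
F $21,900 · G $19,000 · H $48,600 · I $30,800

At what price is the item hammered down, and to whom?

H wins at $30,800

Rule: the price rises until one bidder remains; the winner pays the price at which the last rival dropped out.
Limits in order: 48,600 (H) > 30,800 (I) > 21,900 (F) > 19,000 (G)
I is the last rival to drop out, at $30,800; H remains and wins at that price.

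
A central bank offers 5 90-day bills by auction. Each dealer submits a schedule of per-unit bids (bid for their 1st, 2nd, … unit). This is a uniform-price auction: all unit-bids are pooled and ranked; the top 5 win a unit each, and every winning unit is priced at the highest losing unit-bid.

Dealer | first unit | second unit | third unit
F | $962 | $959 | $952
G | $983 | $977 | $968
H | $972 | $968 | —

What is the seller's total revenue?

Total revenue: $4,810

All unit-bids, highest first — top 5: 983 (G-1), 977 (G-2), 972 (H-1), 968 (G-3), 968 (H-2)
The (k+1)-th unit-bid is $962.
Allocation: G 3, H 2. Every unit priced at $962.
Revenue = 5 × 962 = $4,810.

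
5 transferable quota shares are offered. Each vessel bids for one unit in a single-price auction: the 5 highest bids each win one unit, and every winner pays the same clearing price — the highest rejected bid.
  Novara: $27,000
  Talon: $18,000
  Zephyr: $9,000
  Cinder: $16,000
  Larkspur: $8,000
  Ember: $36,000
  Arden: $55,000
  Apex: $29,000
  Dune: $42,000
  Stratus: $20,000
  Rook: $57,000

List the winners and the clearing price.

Ordering the bids: 57,000 (Rook), 55,000 (Arden), 42,000 (Dune), 36,000 (Ember), 29,000 (Apex), 27,000 (Novara), 20,000 (Stratus), …
The 5 highest are Rook, Arden, Dune, Ember, Apex.
Clearing price = highest rejected bid = $27,000.

Rook, Arden, Dune, Ember, Apex; each pays $27,000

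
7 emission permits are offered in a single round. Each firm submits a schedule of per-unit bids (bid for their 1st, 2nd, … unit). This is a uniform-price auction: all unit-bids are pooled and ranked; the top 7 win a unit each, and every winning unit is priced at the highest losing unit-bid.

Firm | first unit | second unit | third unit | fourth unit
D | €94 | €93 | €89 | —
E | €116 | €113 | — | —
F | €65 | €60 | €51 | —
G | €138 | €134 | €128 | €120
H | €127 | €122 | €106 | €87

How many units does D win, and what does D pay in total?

Merging the schedules and taking the best 7: 138 (G-1), 134 (G-2), 128 (G-3), 127 (H-1), 122 (H-2), 120 (G-4), 116 (E-1)
Highest rejected unit-bid = €113.
D wins 0 unit(s) at €113 each.

D: 0 units, pays €0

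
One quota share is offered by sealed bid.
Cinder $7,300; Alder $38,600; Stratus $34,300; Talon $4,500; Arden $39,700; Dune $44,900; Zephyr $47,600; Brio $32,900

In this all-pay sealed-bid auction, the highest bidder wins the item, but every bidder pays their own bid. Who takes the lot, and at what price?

Zephyr pays $47,600

Bids ranked: 47,600 (Zephyr) > 44,900 (Dune) > 39,700 (Arden) > 38,600 (Alder) > 34,300 (Stratus) > 32,900 (Brio) > …
Zephyr wins with the top bid; all bids are sunk regardless.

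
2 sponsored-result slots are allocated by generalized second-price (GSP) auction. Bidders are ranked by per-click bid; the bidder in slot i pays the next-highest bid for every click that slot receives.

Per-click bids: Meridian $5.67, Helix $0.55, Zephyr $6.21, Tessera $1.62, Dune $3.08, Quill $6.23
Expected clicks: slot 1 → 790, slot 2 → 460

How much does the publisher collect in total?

Total revenue: $7514.10

Ranked by bid: $6.23 (Quill) > $6.21 (Zephyr) > $5.67 (Meridian) > …
Slot 1: Quill pays $6.21 × 790 = $4905.90
Slot 2: Zephyr pays $5.67 × 460 = $2608.20
Total = $7514.10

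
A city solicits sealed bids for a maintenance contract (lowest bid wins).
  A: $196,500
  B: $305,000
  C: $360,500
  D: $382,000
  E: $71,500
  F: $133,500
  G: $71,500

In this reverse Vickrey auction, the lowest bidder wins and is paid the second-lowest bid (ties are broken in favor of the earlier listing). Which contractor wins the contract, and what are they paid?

E is paid $71,500

Rule: the lowest bidder wins and is paid the second-lowest bid.
Bids in order: 71,500 (E) < 71,500 (G) < 133,500 (F) < 196,500 (A) < 305,000 (B) < 360,500 (C) < …
Tie at $71,500 → E wins by tie-break.
Second-price: E is paid G's bid of $71,500.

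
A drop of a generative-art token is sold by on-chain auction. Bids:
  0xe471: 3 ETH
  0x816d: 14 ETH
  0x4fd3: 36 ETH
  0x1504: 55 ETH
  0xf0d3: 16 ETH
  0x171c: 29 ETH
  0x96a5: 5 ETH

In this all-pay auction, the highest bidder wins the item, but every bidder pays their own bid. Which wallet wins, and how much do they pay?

0x1504 pays 55 ETH

All-pay auction: the highest bidder wins the item, but every bidder pays their own bid.
Bids ranked: 55 (0x1504) > 36 (0x4fd3) > 29 (0x171c) > 16 (0xf0d3) > 14 (0x816d) > 5 (0x96a5) > …
0x1504 is highest and takes the item; every bidder forfeits their bid.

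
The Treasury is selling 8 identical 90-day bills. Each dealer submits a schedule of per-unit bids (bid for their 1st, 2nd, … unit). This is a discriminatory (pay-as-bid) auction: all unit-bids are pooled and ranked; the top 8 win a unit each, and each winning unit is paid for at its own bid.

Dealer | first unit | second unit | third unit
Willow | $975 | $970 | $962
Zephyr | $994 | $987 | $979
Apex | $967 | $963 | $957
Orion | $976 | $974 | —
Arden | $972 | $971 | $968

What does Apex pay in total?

Apex pays $0

All unit-bids, highest first — top 8: 994 (Zephyr-1), 987 (Zephyr-2), 979 (Zephyr-3), 976 (Orion-1), 975 (Willow-1), 974 (Orion-2), 972 (Arden-1), 971 (Arden-2)
Next rejected bid: $970 (not a price — pay-as-bid).
Apex wins no units.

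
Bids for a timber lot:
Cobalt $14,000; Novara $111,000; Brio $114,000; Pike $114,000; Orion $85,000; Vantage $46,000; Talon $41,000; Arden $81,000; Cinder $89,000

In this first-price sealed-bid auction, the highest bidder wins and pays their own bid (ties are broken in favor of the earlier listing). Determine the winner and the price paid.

Rule: the highest bidder wins and pays their own bid.
Bids in order: 114,000 (Brio) > 114,000 (Pike) > 111,000 (Novara) > 89,000 (Cinder) > 85,000 (Orion) > 81,000 (Arden) > …
Tie at $114,000 → Brio wins by tie-break.
Brio is highest → pays own bid, $114,000.

Brio pays $114,000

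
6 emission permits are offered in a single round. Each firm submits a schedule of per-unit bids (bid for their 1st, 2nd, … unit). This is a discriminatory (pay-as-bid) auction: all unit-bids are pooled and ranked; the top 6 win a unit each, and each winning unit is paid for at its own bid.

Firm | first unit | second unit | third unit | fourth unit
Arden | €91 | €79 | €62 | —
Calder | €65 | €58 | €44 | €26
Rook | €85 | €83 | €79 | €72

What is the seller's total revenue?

Pooled unit-bids ranked (top 6): 91 (Arden-1), 85 (Rook-1), 83 (Rook-2), 79 (Arden-2), 79 (Rook-3), 72 (Rook-4)
Next rejected bid: €65 (not a price — pay-as-bid).
Each winning unit pays its own bid.
Revenue = 91 + 85 + 83 + 79 + 79 + 72 = €489.

Total revenue: €489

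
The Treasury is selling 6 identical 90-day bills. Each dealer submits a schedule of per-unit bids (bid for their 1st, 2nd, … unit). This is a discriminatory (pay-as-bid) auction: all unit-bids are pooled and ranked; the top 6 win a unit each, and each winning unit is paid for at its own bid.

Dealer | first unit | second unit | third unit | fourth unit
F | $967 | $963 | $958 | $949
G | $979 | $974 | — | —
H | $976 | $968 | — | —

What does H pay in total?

Merging the schedules and taking the best 6: 979 (G-1), 976 (H-1), 974 (G-2), 968 (H-2), 967 (F-1), 963 (F-2)
Next rejected bid: $958 (not a price — pay-as-bid).
H's winning unit-bids: 976 + 968 = $1,944.

H pays $1,944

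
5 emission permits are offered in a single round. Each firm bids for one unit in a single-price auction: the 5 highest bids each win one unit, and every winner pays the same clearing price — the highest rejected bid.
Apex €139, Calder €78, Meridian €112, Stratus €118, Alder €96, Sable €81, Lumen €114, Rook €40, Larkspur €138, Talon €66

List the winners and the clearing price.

Ordering the bids: 139 (Apex), 138 (Larkspur), 118 (Stratus), 114 (Lumen), 112 (Meridian), 96 (Alder), 81 (Sable), …
Winners (5 units): Apex, Larkspur, Stratus, Lumen, Meridian.
Highest unsuccessful bid: €96 → clearing price.

Apex, Larkspur, Stratus, Lumen, Meridian; each pays €96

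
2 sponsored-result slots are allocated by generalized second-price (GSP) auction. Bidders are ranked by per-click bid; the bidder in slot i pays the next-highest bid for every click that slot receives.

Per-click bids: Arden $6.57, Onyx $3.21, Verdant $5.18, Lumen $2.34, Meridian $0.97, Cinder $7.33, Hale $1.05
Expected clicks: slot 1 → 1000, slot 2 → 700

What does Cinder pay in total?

Cinder pays $6570.00

Sorting advertisers: $7.33 (Cinder) > $6.57 (Arden) > $5.18 (Verdant) > …
Cinder holds slot 1 → pays next bid $6.57 × 1000 clicks = $6570.00.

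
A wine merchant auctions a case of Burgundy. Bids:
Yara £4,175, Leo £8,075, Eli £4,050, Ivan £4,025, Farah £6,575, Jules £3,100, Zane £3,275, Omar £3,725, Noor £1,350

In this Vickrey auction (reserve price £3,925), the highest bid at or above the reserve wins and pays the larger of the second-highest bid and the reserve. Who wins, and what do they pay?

Leo pays £6,575

Rule: the highest bid at or above the reserve wins and pays the larger of the second-highest bid and the reserve.
Bids ranked: 8,075 (Leo) > 6,575 (Farah) > 4,175 (Yara) > 4,050 (Eli) > 4,025 (Ivan) > 3,725 (Omar) > …
Leo has the top bid at or above the reserve (£8,075).
max(second-highest £6,575, reserve £3,925) = £6,575; the reserve does not bind.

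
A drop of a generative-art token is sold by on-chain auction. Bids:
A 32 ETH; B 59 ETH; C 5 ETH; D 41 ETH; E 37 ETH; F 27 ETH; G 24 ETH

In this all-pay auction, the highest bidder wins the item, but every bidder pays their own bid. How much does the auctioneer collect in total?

Total revenue: 225 ETH

Sorting bids: 59 (B) > 41 (D) > 37 (E) > 32 (A) > 27 (F) > 24 (G) > …
Every bidder forfeits their bid regardless of winning.
Revenue = 32 + 59 + 5 + 41 + 37 + 27 + 24 = 225 ETH.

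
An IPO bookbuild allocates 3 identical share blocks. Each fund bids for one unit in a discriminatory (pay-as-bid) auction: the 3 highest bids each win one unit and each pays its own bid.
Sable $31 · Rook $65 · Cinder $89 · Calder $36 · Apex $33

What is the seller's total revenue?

Total revenue: $190

Sorting: 89 (Cinder), 65 (Rook), 36 (Calder), 33 (Apex), 31 (Sable)
Winners (3 units): Cinder, Rook, Calder.
Total revenue = 89 + 65 + 36 = $190.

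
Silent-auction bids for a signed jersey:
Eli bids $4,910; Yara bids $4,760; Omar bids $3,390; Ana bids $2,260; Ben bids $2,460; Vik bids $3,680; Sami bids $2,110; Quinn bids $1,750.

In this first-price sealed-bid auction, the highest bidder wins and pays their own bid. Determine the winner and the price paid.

Eli pays $4,910

Bids in order: 4,910 (Eli) > 4,760 (Yara) > 3,680 (Vik) > 3,390 (Omar) > 2,460 (Ben) > 2,260 (Ana) > …
Eli is highest → pays own bid, $4,910.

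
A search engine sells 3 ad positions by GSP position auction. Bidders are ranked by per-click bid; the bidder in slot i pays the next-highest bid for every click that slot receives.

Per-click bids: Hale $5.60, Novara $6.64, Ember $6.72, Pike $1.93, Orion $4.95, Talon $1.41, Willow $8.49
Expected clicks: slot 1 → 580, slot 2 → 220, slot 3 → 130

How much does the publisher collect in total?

Ranked by bid: $8.49 (Willow) > $6.72 (Ember) > $6.64 (Novara) > $5.60 (Hale) > …
Slot 1: Willow pays $6.72 × 580 = $3897.60
Slot 2: Ember pays $6.64 × 220 = $1460.80
Slot 3: Novara pays $5.60 × 130 = $728.00
Total = $6086.40

Total revenue: $6086.40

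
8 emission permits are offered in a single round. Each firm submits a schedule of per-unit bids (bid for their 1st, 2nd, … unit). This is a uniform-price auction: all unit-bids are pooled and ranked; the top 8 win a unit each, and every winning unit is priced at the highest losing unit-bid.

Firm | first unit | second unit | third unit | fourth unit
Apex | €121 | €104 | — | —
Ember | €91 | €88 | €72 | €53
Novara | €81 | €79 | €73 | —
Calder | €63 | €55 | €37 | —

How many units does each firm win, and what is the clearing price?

Apex 2, Ember 3, Novara 3; clearing price €63

Pooled unit-bids ranked (top 8): 121 (Apex-1), 104 (Apex-2), 91 (Ember-1), 88 (Ember-2), 81 (Novara-1), 79 (Novara-2), 73 (Novara-3), 72 (Ember-3)
The (k+1)-th unit-bid is €63.
Allocation: Apex 2, Ember 3, Novara 3.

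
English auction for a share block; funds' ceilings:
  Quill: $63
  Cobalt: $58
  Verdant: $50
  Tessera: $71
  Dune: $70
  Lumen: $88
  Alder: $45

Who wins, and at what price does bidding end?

Open ascending-bid auction: the price rises until one bidder remains; the winner pays the price at which the last rival dropped out.
Limits ranked: 88 (Lumen) > 71 (Tessera) > 70 (Dune) > 63 (Quill) > 58 (Cobalt) > 50 (Verdant) > …
Bidding ends when Tessera exits at $71; Lumen takes it.

Lumen wins at $71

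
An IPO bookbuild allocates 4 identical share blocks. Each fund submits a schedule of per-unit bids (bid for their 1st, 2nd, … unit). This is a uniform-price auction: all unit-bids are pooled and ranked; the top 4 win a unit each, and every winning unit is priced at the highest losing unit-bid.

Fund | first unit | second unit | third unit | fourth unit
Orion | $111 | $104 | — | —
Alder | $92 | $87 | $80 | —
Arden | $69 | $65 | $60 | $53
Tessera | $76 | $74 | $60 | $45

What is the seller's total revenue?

Pooled unit-bids ranked (top 4): 111 (Orion-1), 104 (Orion-2), 92 (Alder-1), 87 (Alder-2)
Highest rejected unit-bid = $80.
Allocation: Alder 2, Orion 2. Every unit priced at $80.
Revenue = 4 × 80 = $320.

Total revenue: $320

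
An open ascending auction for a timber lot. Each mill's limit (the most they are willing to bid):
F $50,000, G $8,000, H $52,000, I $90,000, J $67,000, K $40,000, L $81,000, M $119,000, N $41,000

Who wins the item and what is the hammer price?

M wins at $90,000

Ascending (English) auction: the price rises until one bidder remains; the winner pays the price at which the last rival dropped out.
Limits in order: 119,000 (M) > 90,000 (I) > 81,000 (L) > 67,000 (J) > 52,000 (H) > 50,000 (F) > …
I is the last rival to drop out, at $90,000; M remains and wins at that price.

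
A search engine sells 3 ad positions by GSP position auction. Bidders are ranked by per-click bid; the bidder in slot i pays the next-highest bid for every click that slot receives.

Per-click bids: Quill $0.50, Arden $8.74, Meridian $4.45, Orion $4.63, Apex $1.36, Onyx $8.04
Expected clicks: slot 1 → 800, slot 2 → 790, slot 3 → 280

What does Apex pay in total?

Ranked by bid: $8.74 (Arden) > $8.04 (Onyx) > $4.63 (Orion) > $4.45 (Meridian) > …
Apex ranks below slot 3 → no slot, pays nothing.

Apex pays $0.00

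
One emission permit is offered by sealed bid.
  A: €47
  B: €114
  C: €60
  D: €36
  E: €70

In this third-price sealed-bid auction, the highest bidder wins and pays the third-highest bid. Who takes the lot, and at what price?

Sorting bids: 114 (B) > 70 (E) > 60 (C) > 47 (A) > 36 (D)
B wins; payment is bid #3 in the ranking = €60.

B pays €60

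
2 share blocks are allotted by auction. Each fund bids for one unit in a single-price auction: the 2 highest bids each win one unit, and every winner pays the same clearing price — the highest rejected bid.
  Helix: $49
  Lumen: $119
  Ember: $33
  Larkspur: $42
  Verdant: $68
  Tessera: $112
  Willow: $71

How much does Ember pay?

Ember pays $0

Sorting: 119 (Lumen), 112 (Tessera), 71 (Willow), 68 (Verdant), …
Top 2: Lumen, Tessera.
Highest unsuccessful bid: $71 → clearing price.
Ember does not win → pays $0.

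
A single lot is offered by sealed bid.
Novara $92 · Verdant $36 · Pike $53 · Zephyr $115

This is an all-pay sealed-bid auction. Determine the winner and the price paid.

Zephyr pays $115

Rule: the highest bidder wins the item, but every bidder pays their own bid.
Sorting bids: 115 (Zephyr) > 92 (Novara) > 53 (Pike) > 36 (Verdant)
Zephyr is highest and takes the item; every bidder forfeits their bid.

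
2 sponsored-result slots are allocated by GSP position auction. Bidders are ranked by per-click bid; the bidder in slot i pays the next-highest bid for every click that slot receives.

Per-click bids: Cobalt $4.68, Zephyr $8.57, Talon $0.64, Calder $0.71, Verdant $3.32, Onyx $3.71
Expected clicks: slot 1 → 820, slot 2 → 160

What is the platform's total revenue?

Total revenue: $4431.20

Per-click bids in order: $8.57 (Zephyr) > $4.68 (Cobalt) > $3.71 (Onyx) > …
Slot 1: Zephyr pays $4.68 × 820 = $3837.60
Slot 2: Cobalt pays $3.71 × 160 = $593.60
Total = $4431.20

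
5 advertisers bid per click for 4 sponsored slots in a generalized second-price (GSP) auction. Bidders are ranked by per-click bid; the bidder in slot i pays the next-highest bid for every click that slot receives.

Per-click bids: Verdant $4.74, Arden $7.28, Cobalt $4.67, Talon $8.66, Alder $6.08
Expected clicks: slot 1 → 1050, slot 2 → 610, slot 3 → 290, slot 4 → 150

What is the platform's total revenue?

Total revenue: $13427.90

Ranked by bid: $8.66 (Talon) > $7.28 (Arden) > $6.08 (Alder) > $4.74 (Verdant) > $4.67 (Cobalt)
Slot 1: Talon pays $7.28 × 1050 = $7644.00
Slot 2: Arden pays $6.08 × 610 = $3708.80
Slot 3: Alder pays $4.74 × 290 = $1374.60
Slot 4: Verdant pays $4.67 × 150 = $700.50
Total = $13427.90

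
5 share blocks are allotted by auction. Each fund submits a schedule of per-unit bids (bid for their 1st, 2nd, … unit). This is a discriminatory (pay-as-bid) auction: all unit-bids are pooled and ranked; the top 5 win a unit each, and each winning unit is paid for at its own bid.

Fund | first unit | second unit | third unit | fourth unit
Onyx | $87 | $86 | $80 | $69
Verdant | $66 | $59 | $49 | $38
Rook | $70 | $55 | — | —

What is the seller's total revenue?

All unit-bids, highest first — top 5: 87 (Onyx-1), 86 (Onyx-2), 80 (Onyx-3), 70 (Rook-1), 69 (Onyx-4)
Next rejected bid: $66 (not a price — pay-as-bid).
Each winning unit pays its own bid.
Revenue = 87 + 86 + 80 + 70 + 69 = $392.

Total revenue: $392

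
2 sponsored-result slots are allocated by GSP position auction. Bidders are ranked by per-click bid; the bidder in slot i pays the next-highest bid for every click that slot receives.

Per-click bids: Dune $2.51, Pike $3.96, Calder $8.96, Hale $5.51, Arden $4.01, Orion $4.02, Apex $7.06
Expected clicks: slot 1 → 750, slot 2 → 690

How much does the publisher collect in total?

Per-click bids in order: $8.96 (Calder) > $7.06 (Apex) > $5.51 (Hale) > …
Slot 1: Calder pays $7.06 × 750 = $5295.00
Slot 2: Apex pays $5.51 × 690 = $3801.90
Total = $9096.90

Total revenue: $9096.90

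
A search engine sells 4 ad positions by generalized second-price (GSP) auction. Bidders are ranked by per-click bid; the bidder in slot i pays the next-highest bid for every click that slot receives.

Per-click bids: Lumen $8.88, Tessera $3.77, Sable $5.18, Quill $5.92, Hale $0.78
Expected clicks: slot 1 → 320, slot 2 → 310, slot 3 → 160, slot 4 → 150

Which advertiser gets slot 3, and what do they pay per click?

Ranked by bid: $8.88 (Lumen) > $5.92 (Quill) > $5.18 (Sable) > $3.77 (Tessera) > $0.78 (Hale)
Slot 3 goes to the third-ranked bidder, Sable, who pays the next bid down: $3.77/click.

Sable; $3.77 per click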